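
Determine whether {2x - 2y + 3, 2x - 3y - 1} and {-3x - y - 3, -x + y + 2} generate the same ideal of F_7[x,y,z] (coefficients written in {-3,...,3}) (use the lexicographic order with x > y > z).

Yes, the ideals are equal.

For a fixed monomial order, each ideal has a unique reduced Gröbner basis; comparing bases decides equality.
Buchberger on the first generating set:
f_1 = 2x - 2y + 3, LT = x.
f_2 = 2x - 3y - 1, LT = x.

S(f_1,f_2): lcm = x. S = -3y + 2.
  leading term y: no divisor's leading term divides it; move -3y to the remainder.
  leading term 1: no divisor's leading term divides it; move 2 to the remainder.
  remainder -3y + 2 ≠ 0; add g_3 = -3y + 2 to the basis.

The other S-polynomials (S(f_1,g_3), S(f_2,g_3)) all reduce to 0 modulo the current basis, so we have a Gröbner basis.
Inter-reduce: drop elements whose leading term is divisible by another's, tail-reduce, and make monic.
Reduced Gröbner basis: {x + 2, y - 3}.

Buchberger on the second generating set:
h_1 = -3x - y - 3, LT = x.
h_2 = -x + y + 2, LT = x.

S(h_1,h_2): lcm = x. S = -y + 3.
  leading term y: no divisor's leading term divides it; move -y to the remainder.
  leading term 1: no divisor's leading term divides it; move 3 to the remainder.
  remainder -y + 3 ≠ 0; add k_3 = -y + 3 to the basis.

The other S-polynomials (S(h_1,k_3), S(h_2,k_3)) all reduce to 0 modulo the current basis, so we have a Gröbner basis.
Inter-reduce: drop elements whose leading term is divisible by another's, tail-reduce, and make monic.
Reduced Gröbner basis: {x + 2, y - 3}.

Same reduced basis, so the two generating sets span the same ideal.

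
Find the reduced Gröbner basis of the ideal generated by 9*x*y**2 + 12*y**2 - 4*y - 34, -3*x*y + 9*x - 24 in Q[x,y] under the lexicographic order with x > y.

G = {x + 4/27*y**2 - 76/81*y - 250/81, y**3 - 28/3*y**2 - 11/6*y + 17/2}

f_1 = 9*x*y**2 + 12*y**2 - 4*y - 34, LT = x*y**2.
f_2 = -3*x*y + 9*x - 24, LT = x*y.

S(f_1,f_2): lcm = x*y**2. S = 3*x*y + 4/3*y**2 - 76/9*y - 34/9.
  reduce S modulo (f_1, f_2):
  remainder 9*x + 4/3*y**2 - 76/9*y - 250/9 ≠ 0; add g_3 = 9*x + 4/3*y**2 - 76/9*y - 250/9 to the basis.

S(f_1,g_3): lcm = x*y**2. S = -4/27*y**4 + 76/81*y**3 + 358/81*y**2 - 4/9*y - 34/9.
  reduce S modulo (f_1, f_2, g_3):
  remainder -4/27*y**4 + 76/81*y**3 + 358/81*y**2 - 4/9*y - 34/9 ≠ 0; add g_4 = -4/27*y**4 + 76/81*y**3 + 358/81*y**2 - 4/9*y - 34/9 to the basis.

S(f_2,g_3): lcm = x*y. S = -3*x - 4/27*y**3 + 76/81*y**2 + 250/81*y + 8.
  reduce S modulo (f_1, f_2, g_3, g_4):
  remainder -4/27*y**3 + 112/81*y**2 + 22/81*y - 34/27 ≠ 0; add g_5 = -4/27*y**3 + 112/81*y**2 + 22/81*y - 34/27 to the basis.

The other S-polynomials (S(f_1,g_4), S(f_2,g_4), S(g_3,g_4), S(f_1,g_5), S(f_2,g_5), S(g_3,g_5), S(g_4,g_5)) all reduce to 0 modulo the current basis, so we have a Gröbner basis.
Inter-reduce: drop elements whose leading term is divisible by another's, tail-reduce, and make monic.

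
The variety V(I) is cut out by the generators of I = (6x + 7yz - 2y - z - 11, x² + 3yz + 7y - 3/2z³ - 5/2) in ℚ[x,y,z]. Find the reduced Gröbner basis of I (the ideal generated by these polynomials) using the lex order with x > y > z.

f_1 = 6x + 7yz - 2y - z - 11, LT = x.
f_2 = x² + 3yz + 7y - 3/2z³ - 5/2, LT = x².

S(f_1,f_2): lcm = x². S = 7/6xyz - ⅓xy - ⅙xz - 11/6x - 3yz - 7y + 3/2z³ + 5/2.
  leading term xyz: subtract (7/36yz)·f_1 from 7/6xyz - ⅓xy - ⅙xz - 11/6x - 3yz - 7y + 3/2z³ + 5/2 → -⅓xy - ⅙xz - 11/6x - 49/36y²z² + 7/18y²z + 7/36yz² - 31/36yz - 7y + 3/2z³ + 5/2
  leading term xy: subtract (-1/18y)·f_1 from -⅓xy - ⅙xz - 11/6x - 49/36y²z² + 7/18y²z + 7/36yz² - 31/36yz - 7y + 3/2z³ + 5/2 → -⅙xz - 11/6x - 49/36y²z² + 7/9y²z - 1/9y² + 7/36yz² - 11/12yz - 137/18y + 3/2z³ + 5/2
  leading term xz: subtract (-1/36z)·f_1 from -⅙xz - 11/6x - 49/36y²z² + 7/9y²z - 1/9y² + 7/36yz² - 11/12yz - 137/18y + 3/2z³ + 5/2 → -11/6x - 49/36y²z² + 7/9y²z - 1/9y² + 7/18yz² - 35/36yz - 137/18y + 3/2z³ - 1/36z² - 11/36z + 5/2
  leading term x: subtract (-11/36)·f_1 from -11/6x - 49/36y²z² + 7/9y²z - 1/9y² + 7/18yz² - 35/36yz - 137/18y + 3/2z³ - 1/36z² - 11/36z + 5/2 → -49/36y²z² + 7/9y²z - 1/9y² + 7/18yz² + 7/6yz - 74/9y + 3/2z³ - 1/36z² - 11/18z - 31/36
  leading term y²z²: no divisor's leading term divides it; move -49/36y²z² to the remainder.
  leading term y²z: no divisor's leading term divides it; move 7/9y²z to the remainder.
  leading term y²: no divisor's leading term divides it; move -1/9y² to the remainder.
  leading term yz²: no divisor's leading term divides it; move 7/18yz² to the remainder.
  leading term yz: no divisor's leading term divides it; move 7/6yz to the remainder.
  leading term y: no divisor's leading term divides it; move -74/9y to the remainder.
  leading term z³: no divisor's leading term divides it; move 3/2z³ to the remainder.
  leading term z²: no divisor's leading term divides it; move -1/36z² to the remainder.
  leading term z: no divisor's leading term divides it; move -11/18z to the remainder.
  leading term 1: no divisor's leading term divides it; move -31/36 to the remainder.
  remainder -49/36y²z² + 7/9y²z - 1/9y² + 7/18yz² + 7/6yz - 74/9y + 3/2z³ - 1/36z² - 11/18z - 31/36 ≠ 0; add g_3 = -49/36y²z² + 7/9y²z - 1/9y² + 7/18yz² + 7/6yz - 74/9y + 3/2z³ - 1/36z² - 11/18z - 31/36 to the basis.

The other S-polynomials (S(f_1,g_3), S(f_2,g_3)) all reduce to 0 modulo the current basis, so we have a Gröbner basis.
Inter-reduce: drop elements whose leading term is divisible by another's, tail-reduce, and make monic.

G = {x + 7/6yz - ⅓y - ⅙z - 11/6, y²z² - 4/7y²z + 4/49y² - 2/7yz² - 6/7yz + 296/49y - 54/49z³ + 1/49z² + 22/49z + 31/49}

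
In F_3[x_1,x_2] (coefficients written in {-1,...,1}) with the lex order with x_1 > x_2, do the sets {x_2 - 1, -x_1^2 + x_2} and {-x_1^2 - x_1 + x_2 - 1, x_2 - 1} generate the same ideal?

Equality of ideals is decidable: compute both reduced Gröbner bases (unique for the ordering) and check whether they agree.
Buchberger on the first generating set:
f_1 = x_2 - 1, LT = x_2.
f_2 = -x_1^2 + x_2, LT = x_1^2.

The S-polynomials (S(f_1,f_2)) all reduce to 0 modulo the current basis, so we have a Gröbner basis.
Inter-reduce: drop elements whose leading term is divisible by another's, tail-reduce, and make monic.
Reduced Gröbner basis: {x_1^2 - 1, x_2 - 1}.

Buchberger on the second generating set:
h_1 = -x_1^2 - x_1 + x_2 - 1, LT = x_1^2.
h_2 = x_2 - 1, LT = x_2.

The S-polynomials (S(h_1,h_2)) all reduce to 0 modulo the current basis, so we have a Gröbner basis.
Inter-reduce: drop elements whose leading term is divisible by another's, tail-reduce, and make monic.
Reduced Gröbner basis: {x_1^2 + x_1, x_2 - 1}.

The bases are distinct; the ideals are different.

No, the ideals differ.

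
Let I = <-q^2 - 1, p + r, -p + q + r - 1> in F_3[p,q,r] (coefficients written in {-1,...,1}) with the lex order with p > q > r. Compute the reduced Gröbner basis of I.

G = {p + r, q - r - 1, r^2 - r - 1}

f_1 = -q^2 - 1, LT = q^2.
f_2 = p + r, LT = p.
f_3 = -p + q + r - 1, LT = p.

S(f_2,f_3): lcm = p. S = q - r - 1.
  reduce S modulo (f_1, f_2, f_3):
  remainder q - r - 1 ≠ 0; add g_4 = q - r - 1 to the basis.

S(f_1,g_4): lcm = q^2. S = qr + q + 1.
  reduce S modulo (f_1, f_2, f_3, g_4):
  remainder r^2 - r - 1 ≠ 0; add g_5 = r^2 - r - 1 to the basis.

The other S-polynomials (S(f_1,f_2), S(f_1,f_3), S(f_2,g_4), S(f_3,g_4), S(f_1,g_5), S(f_2,g_5), S(f_3,g_5), S(g_4,g_5)) all reduce to 0 modulo the current basis, so we have a Gröbner basis.
Inter-reduce: drop elements whose leading term is divisible by another's, tail-reduce, and make monic.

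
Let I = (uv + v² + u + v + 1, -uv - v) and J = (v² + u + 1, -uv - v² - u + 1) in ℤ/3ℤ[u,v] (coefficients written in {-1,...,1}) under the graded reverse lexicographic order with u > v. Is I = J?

Two ideals are equal iff their reduced Gröbner bases coincide (the reduced basis is unique for a fixed ordering).
Buchberger on the first generating set:
f_1 = uv + v² + u + v + 1, LT = uv.
f_2 = -uv - v, LT = uv.

S(f_1,f_2): lcm = uv. S = v² + u + 1.
  leading term v²: no divisor's leading term divides it; move v² to the remainder.
  leading term u: no divisor's leading term divides it; move u to the remainder.
  leading term 1: no divisor's leading term divides it; move 1 to the remainder.
  remainder v² + u + 1 ≠ 0; add g_3 = v² + u + 1 to the basis.

S(f_1,g_3): lcm = uv². S = v³ - u² + uv + v² - u + v.
  leading term v³: subtract (v)·g_3 from v³ - u² + uv + v² - u + v → -u² + v² - u
  leading term u²: no divisor's leading term divides it; move -u² to the remainder.
  leading term v²: subtract (1)·g_3 from v² - u → u - 1
  leading term u: no divisor's leading term divides it; move u to the remainder.
  leading term 1: no divisor's leading term divides it; move -1 to the remainder.
  remainder -u² + u - 1 ≠ 0; add g_4 = -u² + u - 1 to the basis.

The other S-polynomials (S(f_2,g_3), S(f_1,g_4), S(f_2,g_4), S(g_3,g_4)) all reduce to 0 modulo the current basis, so we have a Gröbner basis.
Inter-reduce: drop elements whose leading term is divisible by another's, tail-reduce, and make monic.
Reduced Gröbner basis: {u² - u + 1, uv + v, v² + u + 1}.

Buchberger on the second generating set:
h_1 = v² + u + 1, LT = v².
h_2 = -uv - v² - u + 1, LT = uv.

S(h_1,h_2): lcm = uv². S = -v³ + u² - uv + u + v.
  leading term v³: subtract (-v)·h_1 from -v³ + u² - uv + u + v → u² + u - v
  leading term u²: no divisor's leading term divides it; move u² to the remainder.
  leading term u: no divisor's leading term divides it; move u to the remainder.
  leading term v: no divisor's leading term divides it; move -v to the remainder.
  remainder u² + u - v ≠ 0; add k_3 = u² + u - v to the basis.

The other S-polynomials (S(h_1,k_3), S(h_2,k_3)) all reduce to 0 modulo the current basis, so we have a Gröbner basis.
Inter-reduce: drop elements whose leading term is divisible by another's, tail-reduce, and make monic.
Reduced Gröbner basis: {u² + u - v, uv + 1, v² + u + 1}.

Since the reduced bases disagree, the two ideals are not the same.

No, the ideals differ.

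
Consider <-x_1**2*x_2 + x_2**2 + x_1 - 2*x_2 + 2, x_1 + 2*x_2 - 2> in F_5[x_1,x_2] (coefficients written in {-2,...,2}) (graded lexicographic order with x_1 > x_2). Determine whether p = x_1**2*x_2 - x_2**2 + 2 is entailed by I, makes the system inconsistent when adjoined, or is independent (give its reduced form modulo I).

First compute the reduced Gröbner basis of I by Buchberger's algorithm.
f_1 = -x_1**2*x_2 + x_2**2 + x_1 - 2*x_2 + 2, LT = x_1**2*x_2.
f_2 = x_1 + 2*x_2 - 2, LT = x_1.

S(f_1,f_2): lcm = x_1**2*x_2. S = -2*x_1*x_2**2 + 2*x_1*x_2 - x_2**2 - x_1 + 2*x_2 - 2.
  leading term x_1*x_2**2: subtract (-2*x_2**2)·f_2 from -2*x_1*x_2**2 + 2*x_1*x_2 - x_2**2 - x_1 + 2*x_2 - 2 → -x_2**3 + 2*x_1*x_2 - x_1 + 2*x_2 - 2
  leading term x_2**3: no divisor's leading term divides it; move -x_2**3 to the remainder.
  leading term x_1*x_2: subtract (2*x_2)·f_2 from 2*x_1*x_2 - x_1 + 2*x_2 - 2 → x_2**2 - x_1 + x_2 - 2
  leading term x_2**2: no divisor's leading term divides it; move x_2**2 to the remainder.
  leading term x_1: subtract (-1)·f_2 from -x_1 + x_2 - 2 → -2*x_2 + 1
  leading term x_2: no divisor's leading term divides it; move -2*x_2 to the remainder.
  leading term 1: no divisor's leading term divides it; move 1 to the remainder.
  remainder -x_2**3 + x_2**2 - 2*x_2 + 1 ≠ 0; add h_3 = -x_2**3 + x_2**2 - 2*x_2 + 1 to the basis.

The other S-polynomials (S(f_1,h_3), S(f_2,h_3)) all reduce to 0 modulo the current basis, so we have a Gröbner basis.
Inter-reduce: drop elements whose leading term is divisible by another's, tail-reduce, and make monic.
Reduced Gröbner basis: {x_2**3 - x_2**2 + 2*x_2 - 1, x_1 + 2*x_2 - 2}.
Label its elements g_1 = x_2**3 - x_2**2 + 2*x_2 - 1, g_2 = x_1 + 2*x_2 - 2.

Reduce p = x_1**2*x_2 - x_2**2 + 2 modulo G:
  leading term x_1**2*x_2: subtract (x_1*x_2)·g_2 from x_1**2*x_2 - x_2**2 + 2 → -2*x_1*x_2**2 + 2*x_1*x_2 - x_2**2 + 2
  leading term x_1*x_2**2: subtract (-2*x_2**2)·g_2 from -2*x_1*x_2**2 + 2*x_1*x_2 - x_2**2 + 2 → -x_2**3 + 2*x_1*x_2 + 2
  leading term x_2**3: subtract (-1)·g_1 from -x_2**3 + 2*x_1*x_2 + 2 → 2*x_1*x_2 - x_2**2 + 2*x_2 + 1
  leading term x_1*x_2: subtract (2*x_2)·g_2 from 2*x_1*x_2 - x_2**2 + 2*x_2 + 1 → x_2 + 1
  leading term x_2: no divisor's leading term divides it; move x_2 to the remainder.
  leading term 1: no divisor's leading term divides it; move 1 to the remainder.
  normal form = x_2 + 1.
The normal form is nonzero, so p ∉ I. Since p minus its normal form lies in I, I + (p) = I + (r) where r = x_2 + 1; decide whether this ideal is the whole ring.
Run Buchberger on G together with r (pairs among the g_i already reduce to 0 since G is a Gröbner basis):
g_1 = x_2**3 - x_2**2 + 2*x_2 - 1, LT = x_2**3.
g_2 = x_1 + 2*x_2 - 2, LT = x_1.
r = x_2 + 1, LT = x_2.

The S-polynomials (S(g_1,g_2), S(g_1,r), S(g_2,r)) all reduce to 0 modulo the current basis, so we have a Gröbner basis.
Inter-reduce: drop elements whose leading term is divisible by another's, tail-reduce, and make monic.
Reduced Gröbner basis: {x_1 + 1, x_2 + 1}.
The reduced Gröbner basis of I + (p) is {x_1 + 1, x_2 + 1} ≠ {1}, a proper ideal, so the enlarged system stays consistent: p is independent of I, with normal form x_2 + 1.

x_1**2*x_2 - x_2**2 + 2 is independent of I; its normal form modulo I is x_2 + 1.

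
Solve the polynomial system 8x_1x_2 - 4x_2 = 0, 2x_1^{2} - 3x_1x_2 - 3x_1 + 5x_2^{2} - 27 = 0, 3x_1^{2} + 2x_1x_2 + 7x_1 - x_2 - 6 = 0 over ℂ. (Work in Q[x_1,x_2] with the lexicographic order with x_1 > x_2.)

Compute a lex Gröbner basis by Buchberger's algorithm.
f_1 = 8x_1x_2 - 4x_2, LT = x_1x_2.
f_2 = 2x_1^{2} - 3x_1x_2 - 3x_1 + 5x_2^{2} - 27, LT = x_1^{2}.
f_3 = 3x_1^{2} + 2x_1x_2 + 7x_1 - x_2 - 6, LT = x_1^{2}.

S(f_1,f_2): lcm = x_1^{2}x_2. S = \tfrac{3}{2}x_1x_2^{2} + x_1x_2 - \tfrac{5}{2}x_2^{3} + \tfrac{27}{2}x_2.
  leading term x_1x_2^{2}: subtract (\tfrac{3}{16}x_2)·f_1 from \tfrac{3}{2}x_1x_2^{2} + x_1x_2 - \tfrac{5}{2}x_2^{3} + \tfrac{27}{2}x_2 → x_1x_2 - \tfrac{5}{2}x_2^{3} + \tfrac{3}{4}x_2^{2} + \tfrac{27}{2}x_2
  leading term x_1x_2: subtract (\tfrac{1}{8})·f_1 from x_1x_2 - \tfrac{5}{2}x_2^{3} + \tfrac{3}{4}x_2^{2} + \tfrac{27}{2}x_2 → -\tfrac{5}{2}x_2^{3} + \tfrac{3}{4}x_2^{2} + 14x_2
  leading term x_2^{3}: no divisor's leading term divides it; move -\tfrac{5}{2}x_2^{3} to the remainder.
  leading term x_2^{2}: no divisor's leading term divides it; move \tfrac{3}{4}x_2^{2} to the remainder.
  leading term x_2: no divisor's leading term divides it; move 14x_2 to the remainder.
  remainder -\tfrac{5}{2}x_2^{3} + \tfrac{3}{4}x_2^{2} + 14x_2 ≠ 0; add h_4 = -\tfrac{5}{2}x_2^{3} + \tfrac{3}{4}x_2^{2} + 14x_2 to the basis.

S(f_1,f_3): lcm = x_1^{2}x_2. S = -\tfrac{2}{3}x_1x_2^{2} - \tfrac{17}{6}x_1x_2 + \tfrac{1}{3}x_2^{2} + 2x_2.
  leading term x_1x_2^{2}: subtract (-\tfrac{1}{12}x_2)·f_1 from -\tfrac{2}{3}x_1x_2^{2} - \tfrac{17}{6}x_1x_2 + \tfrac{1}{3}x_2^{2} + 2x_2 → -\tfrac{17}{6}x_1x_2 + 2x_2
  leading term x_1x_2: subtract (-\tfrac{17}{48})·f_1 from -\tfrac{17}{6}x_1x_2 + 2x_2 → \tfrac{7}{12}x_2
  leading term x_2: no divisor's leading term divides it; move \tfrac{7}{12}x_2 to the remainder.
  remainder \tfrac{7}{12}x_2 ≠ 0; add h_5 = \tfrac{7}{12}x_2 to the basis.

S(f_2,f_3): lcm = x_1^{2}. S = -\tfrac{13}{6}x_1x_2 - \tfrac{23}{6}x_1 + \tfrac{5}{2}x_2^{2} + \tfrac{1}{3}x_2 - \tfrac{23}{2}.
  leading term x_1x_2: subtract (-\tfrac{13}{48})·f_1 from -\tfrac{13}{6}x_1x_2 - \tfrac{23}{6}x_1 + \tfrac{5}{2}x_2^{2} + \tfrac{1}{3}x_2 - \tfrac{23}{2} → -\tfrac{23}{6}x_1 + \tfrac{5}{2}x_2^{2} - \tfrac{3}{4}x_2 - \tfrac{23}{2}
  leading term x_1: no divisor's leading term divides it; move -\tfrac{23}{6}x_1 to the remainder.
  leading term x_2^{2}: subtract (\tfrac{30}{7}x_2)·h_5 from \tfrac{5}{2}x_2^{2} - \tfrac{3}{4}x_2 - \tfrac{23}{2} → -\tfrac{3}{4}x_2 - \tfrac{23}{2}
  leading term x_2: subtract (-\tfrac{9}{7})·h_5 from -\tfrac{3}{4}x_2 - \tfrac{23}{2} → -\tfrac{23}{2}
  leading term 1: no divisor's leading term divides it; move -\tfrac{23}{2} to the remainder.
  remainder -\tfrac{23}{6}x_1 - \tfrac{23}{2} ≠ 0; add h_6 = -\tfrac{23}{6}x_1 - \tfrac{23}{2} to the basis.

The other S-polynomials (S(f_1,h_4), S(f_2,h_4), S(f_3,h_4), S(f_1,h_5), S(f_2,h_5), S(f_3,h_5), S(h_4,h_5), S(f_1,h_6), S(f_2,h_6), S(f_3,h_6), S(h_4,h_6), S(h_5,h_6)) all reduce to 0 modulo the current basis, so we have a Gröbner basis.
Inter-reduce: drop elements whose leading term is divisible by another's, tail-reduce, and make monic.
Reduced Gröbner basis: {x_1 + 3, x_2}.

A lex Gröbner basis eliminates variables successively. Here x_2 depends only on x_2, with roots {0}; lifting each root through the earlier basis elements recovers the full solutions.
  x_2 = 0: the earlier basis element becomes x_1 + 3 = 0, giving x_1 = -3 — point (-3, 0).
Check: every point annihilates each of the original generators.

{(-3, 0)}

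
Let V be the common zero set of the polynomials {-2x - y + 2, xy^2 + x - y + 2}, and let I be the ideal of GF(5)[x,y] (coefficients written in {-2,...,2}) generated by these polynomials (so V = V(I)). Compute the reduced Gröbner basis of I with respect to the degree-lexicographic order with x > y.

G = {y^3 - 2y^2 - 2y - 1, x - 2y - 1}

Buchberger's algorithm terminates because the ascending chain of leading-term ideals stabilizes.

f_1 = -2x - y + 2, LT = x.
f_2 = xy^2 + x - y + 2, LT = xy^2.

S(f_1,f_2): lcm = xy^2. S = -2y^3 - y^2 - x + y - 2.
  reduce S modulo (f_1, f_2):
  remainder -2y^3 - y^2 - y + 2 ≠ 0; add g_3 = -2y^3 - y^2 - y + 2 to the basis.

The other S-polynomials (S(f_1,g_3), S(f_2,g_3)) all reduce to 0 modulo the current basis, so we have a Gröbner basis.
Inter-reduce: drop elements whose leading term is divisible by another's, tail-reduce, and make monic.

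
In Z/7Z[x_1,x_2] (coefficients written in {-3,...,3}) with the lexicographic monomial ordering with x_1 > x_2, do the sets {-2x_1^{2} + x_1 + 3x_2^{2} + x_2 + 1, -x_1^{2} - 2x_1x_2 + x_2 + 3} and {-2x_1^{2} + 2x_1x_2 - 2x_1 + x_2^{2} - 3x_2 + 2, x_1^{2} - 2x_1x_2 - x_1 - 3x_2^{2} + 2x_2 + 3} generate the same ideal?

Two ideals are equal iff their reduced Gröbner bases coincide (the reduced basis is unique for a fixed ordering).
Buchberger on the first generating set:
f_1 = -2x_1^{2} + x_1 + 3x_2^{2} + x_2 + 1, LT = x_1^{2}.
f_2 = -x_1^{2} - 2x_1x_2 + x_2 + 3, LT = x_1^{2}.

S(f_1,f_2): lcm = x_1^{2}. S = -2x_1x_2 + 3x_1 + 2x_2^{2} - 3x_2 - 1.
  leading term x_1x_2: no divisor's leading term divides it; move -2x_1x_2 to the remainder.
  leading term x_1: no divisor's leading term divides it; move 3x_1 to the remainder.
  leading term x_2^{2}: no divisor's leading term divides it; move 2x_2^{2} to the remainder.
  leading term x_2: no divisor's leading term divides it; move -3x_2 to the remainder.
  leading term 1: no divisor's leading term divides it; move -1 to the remainder.
  remainder -2x_1x_2 + 3x_1 + 2x_2^{2} - 3x_2 - 1 ≠ 0; add g_3 = -2x_1x_2 + 3x_1 + 2x_2^{2} - 3x_2 - 1 to the basis.

S(f_1,g_3): lcm = x_1^{2}x_2. S = -2x_1^{2} + x_1x_2^{2} - 2x_1x_2 + 3x_1 + 2x_2^{3} + 3x_2^{2} + 3x_2.
  leading term x_1^{2}: subtract (1)·f_1 from -2x_1^{2} + x_1x_2^{2} - 2x_1x_2 + 3x_1 + 2x_2^{3} + 3x_2^{2} + 3x_2 → x_1x_2^{2} - 2x_1x_2 + 2x_1 + 2x_2^{3} + 2x_2 - 1
  leading term x_1x_2^{2}: subtract (3x_2)·g_3 from x_1x_2^{2} - 2x_1x_2 + 2x_1 + 2x_2^{3} + 2x_2 - 1 → 3x_1x_2 + 2x_1 + 3x_2^{3} + 2x_2^{2} - 2x_2 - 1
  leading term x_1x_2: subtract (2)·g_3 from 3x_1x_2 + 2x_1 + 3x_2^{3} + 2x_2^{2} - 2x_2 - 1 → 3x_1 + 3x_2^{3} - 2x_2^{2} - 3x_2 + 1
  leading term x_1: no divisor's leading term divides it; move 3x_1 to the remainder.
  leading term x_2^{3}: no divisor's leading term divides it; move 3x_2^{3} to the remainder.
  leading term x_2^{2}: no divisor's leading term divides it; move -2x_2^{2} to the remainder.
  leading term x_2: no divisor's leading term divides it; move -3x_2 to the remainder.
  leading term 1: no divisor's leading term divides it; move 1 to the remainder.
  remainder 3x_1 + 3x_2^{3} - 2x_2^{2} - 3x_2 + 1 ≠ 0; add g_4 = 3x_1 + 3x_2^{3} - 2x_2^{2} - 3x_2 + 1 to the basis.

S(f_1,g_4): lcm = x_1^{2}. S = -x_1x_2^{3} + 3x_1x_2^{2} + x_1x_2 - 2x_1 + 2x_2^{2} + 3x_2 + 3.
  leading term x_1x_2^{3}: subtract (-3x_2^{2})·g_3 from -x_1x_2^{3} + 3x_1x_2^{2} + x_1x_2 - 2x_1 + 2x_2^{2} + 3x_2 + 3 → -2x_1x_2^{2} + x_1x_2 - 2x_1 - x_2^{4} - 2x_2^{3} - x_2^{2} + 3x_2 + 3
  leading term x_1x_2^{2}: subtract (x_2)·g_3 from -2x_1x_2^{2} + x_1x_2 - 2x_1 - x_2^{4} - 2x_2^{3} - x_2^{2} + 3x_2 + 3 → -2x_1x_2 - 2x_1 - x_2^{4} + 3x_2^{3} + 2x_2^{2} - 3x_2 + 3
  leading term x_1x_2: subtract (1)·g_3 from -2x_1x_2 - 2x_1 - x_2^{4} + 3x_2^{3} + 2x_2^{2} - 3x_2 + 3 → 2x_1 - x_2^{4} + 3x_2^{3} - 3
  leading term x_1: subtract (3)·g_4 from 2x_1 - x_2^{4} + 3x_2^{3} - 3 → -x_2^{4} + x_2^{3} - x_2^{2} + 2x_2 + 1
  leading term x_2^{4}: no divisor's leading term divides it; move -x_2^{4} to the remainder.
  leading term x_2^{3}: no divisor's leading term divides it; move x_2^{3} to the remainder.
  leading term x_2^{2}: no divisor's leading term divides it; move -x_2^{2} to the remainder.
  leading term x_2: no divisor's leading term divides it; move 2x_2 to the remainder.
  leading term 1: no divisor's leading term divides it; move 1 to the remainder.
  remainder -x_2^{4} + x_2^{3} - x_2^{2} + 2x_2 + 1 ≠ 0; add g_5 = -x_2^{4} + x_2^{3} - x_2^{2} + 2x_2 + 1 to the basis.

The other S-polynomials (S(f_2,g_3), S(f_2,g_4), S(g_3,g_4), S(f_1,g_5), S(f_2,g_5), S(g_3,g_5), S(g_4,g_5)) all reduce to 0 modulo the current basis, so we have a Gröbner basis.
Inter-reduce: drop elements whose leading term is divisible by another's, tail-reduce, and make monic.
Reduced Gröbner basis: {x_1 + x_2^{3} - 3x_2^{2} - x_2 - 2, x_2^{4} - x_2^{3} + x_2^{2} - 2x_2 - 1}.

Buchberger on the second generating set:
h_1 = -2x_1^{2} + 2x_1x_2 - 2x_1 + x_2^{2} - 3x_2 + 2, LT = x_1^{2}.
h_2 = x_1^{2} - 2x_1x_2 - x_1 - 3x_2^{2} + 2x_2 + 3, LT = x_1^{2}.

S(h_1,h_2): lcm = x_1^{2}. S = x_1x_2 + 2x_1 - x_2^{2} + 3x_2 + 3.
  leading term x_1x_2: no divisor's leading term divides it; move x_1x_2 to the remainder.
  leading term x_1: no divisor's leading term divides it; move 2x_1 to the remainder.
  leading term x_2^{2}: no divisor's leading term divides it; move -x_2^{2} to the remainder.
  leading term x_2: no divisor's leading term divides it; move 3x_2 to the remainder.
  leading term 1: no divisor's leading term divides it; move 3 to the remainder.
  remainder x_1x_2 + 2x_1 - x_2^{2} + 3x_2 + 3 ≠ 0; add k_3 = x_1x_2 + 2x_1 - x_2^{2} + 3x_2 + 3 to the basis.

S(h_1,k_3): lcm = x_1^{2}x_2. S = -2x_1^{2} - 2x_1x_2 - 3x_1 + 3x_2^{3} - 2x_2^{2} - x_2.
  leading term x_1^{2}: subtract (1)·h_1 from -2x_1^{2} - 2x_1x_2 - 3x_1 + 3x_2^{3} - 2x_2^{2} - x_2 → 3x_1x_2 - x_1 + 3x_2^{3} - 3x_2^{2} + 2x_2 - 2
  leading term x_1x_2: subtract (3)·k_3 from 3x_1x_2 - x_1 + 3x_2^{3} - 3x_2^{2} + 2x_2 - 2 → 3x_2^{3} + 3
  leading term x_2^{3}: no divisor's leading term divides it; move 3x_2^{3} to the remainder.
  leading term 1: no divisor's leading term divides it; move 3 to the remainder.
  remainder 3x_2^{3} + 3 ≠ 0; add k_4 = 3x_2^{3} + 3 to the basis.

The other S-polynomials (S(h_2,k_3), S(h_1,k_4), S(h_2,k_4), S(k_3,k_4)) all reduce to 0 modulo the current basis, so we have a Gröbner basis.
Inter-reduce: drop elements whose leading term is divisible by another's, tail-reduce, and make monic.
Reduced Gröbner basis: {x_1^{2} + 3x_1 + 2x_2^{2} + x_2 + 2, x_1x_2 + 2x_1 - x_2^{2} + 3x_2 + 3, x_2^{3} + 1}.

The bases are distinct; the ideals are different.

No, the ideals differ.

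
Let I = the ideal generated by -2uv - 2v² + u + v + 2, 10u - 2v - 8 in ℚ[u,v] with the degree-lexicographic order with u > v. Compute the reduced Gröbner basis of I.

f_1 = -2uv - 2v² + u + v + 2, LT = uv.
f_2 = 10u - 2v - 8, LT = u.

S(f_1,f_2): lcm = uv. S = 6/5v² - ½u + 3/10v - 1.
  leading term v²: no divisor's leading term divides it; move 6/5v² to the remainder.
  leading term u: subtract (-1/20)·f_2 from -½u + 3/10v - 1 → ⅕v - 7/5
  leading term v: no divisor's leading term divides it; move ⅕v to the remainder.
  leading term 1: no divisor's leading term divides it; move -7/5 to the remainder.
  remainder 6/5v² + ⅕v - 7/5 ≠ 0; add g_3 = 6/5v² + ⅕v - 7/5 to the basis.

The other S-polynomials (S(f_1,g_3), S(f_2,g_3)) all reduce to 0 modulo the current basis, so we have a Gröbner basis.
Inter-reduce: drop elements whose leading term is divisible by another's, tail-reduce, and make monic.

G = {v² + ⅙v - 7/6, u - ⅕v - ⅘}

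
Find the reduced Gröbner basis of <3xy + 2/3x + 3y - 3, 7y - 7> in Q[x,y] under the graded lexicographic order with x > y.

This is the nonlinear analogue of row-reducing a linear system.

f_1 = 3xy + 2/3x + 3y - 3, LT = xy.
f_2 = 7y - 7, LT = y.

S(f_1,f_2): lcm = xy. S = 11/9x + y - 1.
  leading term x: no divisor's leading term divides it; move 11/9x to the remainder.
  leading term y: subtract (1/7)·f_2 from y - 1 → 0
  remainder 11/9x ≠ 0; add g_3 = 11/9x to the basis.

S(f_1,g_3): lcm = xy. S = 2/9x + y - 1.
  leading term x: subtract (2/11)·g_3 from 2/9x + y - 1 → y - 1
  leading term y: subtract (1/7)·f_2 from y - 1 → 0
  remainder 0.

S(f_2,g_3): leading monomials are coprime, so the S-polynomial reduces to 0 (Buchberger's first criterion).
Every S-polynomial of the final basis reduces to 0, so we have a Gröbner basis.
Inter-reduce: drop elements whose leading term is divisible by another's, tail-reduce, and make monic.

G = {x, y - 1}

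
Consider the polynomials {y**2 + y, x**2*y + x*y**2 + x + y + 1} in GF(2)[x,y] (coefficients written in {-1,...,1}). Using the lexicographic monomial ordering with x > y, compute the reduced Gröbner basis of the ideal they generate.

f_1 = y**2 + y, LT = y**2.
f_2 = x**2*y + x*y**2 + x + y + 1, LT = x**2*y.

S(f_1,f_2): lcm = x**2*y**2. S = x**2*y + x*y**3 + x*y + y**2 + y.
  leading term x**2*y: subtract (1)·f_2 from x**2*y + x*y**3 + x*y + y**2 + y → x*y**3 + x*y**2 + x*y + x + y**2 + 1
  leading term x*y**3: subtract (x*y)·f_1 from x*y**3 + x*y**2 + x*y + x + y**2 + 1 → x*y + x + y**2 + 1
  leading term x*y: no divisor's leading term divides it; move x*y to the remainder.
  leading term x: no divisor's leading term divides it; move x to the remainder.
  leading term y**2: subtract (1)·f_1 from y**2 + 1 → y + 1
  leading term y: no divisor's leading term divides it; move y to the remainder.
  leading term 1: no divisor's leading term divides it; move 1 to the remainder.
  remainder x*y + x + y + 1 ≠ 0; add g_3 = x*y + x + y + 1 to the basis.

S(f_2,g_3): lcm = x**2*y. S = x**2 + x*y**2 + x*y + y + 1.
  leading term x**2: no divisor's leading term divides it; move x**2 to the remainder.
  leading term x*y**2: subtract (x)·f_1 from x*y**2 + x*y + y + 1 → y + 1
  leading term y: no divisor's leading term divides it; move y to the remainder.
  leading term 1: no divisor's leading term divides it; move 1 to the remainder.
  remainder x**2 + y + 1 ≠ 0; add g_4 = x**2 + y + 1 to the basis.

The other S-polynomials (S(f_1,g_3), S(f_1,g_4), S(f_2,g_4), S(g_3,g_4)) all reduce to 0 modulo the current basis, so we have a Gröbner basis.
Inter-reduce: drop elements whose leading term is divisible by another's, tail-reduce, and make monic.

G = {x**2 + y + 1, x*y + x + y + 1, y**2 + y}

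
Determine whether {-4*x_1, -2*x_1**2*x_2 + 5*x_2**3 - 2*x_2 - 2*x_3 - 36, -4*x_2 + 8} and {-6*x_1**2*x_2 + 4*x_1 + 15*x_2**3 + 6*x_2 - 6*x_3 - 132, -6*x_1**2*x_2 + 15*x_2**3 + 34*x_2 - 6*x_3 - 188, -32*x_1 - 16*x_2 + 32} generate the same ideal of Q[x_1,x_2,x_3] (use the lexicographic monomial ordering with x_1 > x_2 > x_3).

Yes, the ideals are equal.

Equality of ideals is decidable: compute both reduced Gröbner bases (unique for the ordering) and check whether they agree.
Buchberger on the first generating set:
f_1 = -4*x_1, LT = x_1.
f_2 = -2*x_1**2*x_2 + 5*x_2**3 - 2*x_2 - 2*x_3 - 36, LT = x_1**2*x_2.
f_3 = -4*x_2 + 8, LT = x_2.

S(f_1,f_2): lcm = x_1**2*x_2. S = 5/2*x_2**3 - x_2 - x_3 - 18.
  leading term x_2**3: subtract (-5/8*x_2**2)·f_3 from 5/2*x_2**3 - x_2 - x_3 - 18 → 5*x_2**2 - x_2 - x_3 - 18
  leading term x_2**2: subtract (-5/4*x_2)·f_3 from 5*x_2**2 - x_2 - x_3 - 18 → 9*x_2 - x_3 - 18
  leading term x_2: subtract (-9/4)·f_3 from 9*x_2 - x_3 - 18 → -x_3
  leading term x_3: no divisor's leading term divides it; move -x_3 to the remainder.
  remainder -x_3 ≠ 0; add g_4 = -x_3 to the basis.

The other S-polynomials (S(f_1,f_3), S(f_2,f_3), S(f_1,g_4), S(f_2,g_4), S(f_3,g_4)) all reduce to 0 modulo the current basis, so we have a Gröbner basis.
Inter-reduce: drop elements whose leading term is divisible by another's, tail-reduce, and make monic.
Reduced Gröbner basis: {x_1, x_2 - 2, x_3}.

Buchberger on the second generating set:
h_1 = -6*x_1**2*x_2 + 4*x_1 + 15*x_2**3 + 6*x_2 - 6*x_3 - 132, LT = x_1**2*x_2.
h_2 = -6*x_1**2*x_2 + 15*x_2**3 + 34*x_2 - 6*x_3 - 188, LT = x_1**2*x_2.
h_3 = -32*x_1 - 16*x_2 + 32, LT = x_1.

S(h_1,h_2): lcm = x_1**2*x_2. S = -2/3*x_1 + 14/3*x_2 - 28/3.
  leading term x_1: subtract (1/48)·h_3 from -2/3*x_1 + 14/3*x_2 - 28/3 → 5*x_2 - 10
  leading term x_2: no divisor's leading term divides it; move 5*x_2 to the remainder.
  leading term 1: no divisor's leading term divides it; move -10 to the remainder.
  remainder 5*x_2 - 10 ≠ 0; add k_4 = 5*x_2 - 10 to the basis.

S(h_1,h_3): lcm = x_1**2*x_2. S = -1/2*x_1*x_2**2 + x_1*x_2 - 2/3*x_1 - 5/2*x_2**3 - x_2 + x_3 + 22.
  leading term x_1*x_2**2: subtract (1/64*x_2**2)·h_3 from -1/2*x_1*x_2**2 + x_1*x_2 - 2/3*x_1 - 5/2*x_2**3 - x_2 + x_3 + 22 → x_1*x_2 - 2/3*x_1 - 9/4*x_2**3 - 1/2*x_2**2 - x_2 + x_3 + 22
  leading term x_1*x_2: subtract (-1/32*x_2)·h_3 from x_1*x_2 - 2/3*x_1 - 9/4*x_2**3 - 1/2*x_2**2 - x_2 + x_3 + 22 → -2/3*x_1 - 9/4*x_2**3 - x_2**2 + x_3 + 22
  leading term x_1: subtract (1/48)·h_3 from -2/3*x_1 - 9/4*x_2**3 - x_2**2 + x_3 + 22 → -9/4*x_2**3 - x_2**2 + 1/3*x_2 + x_3 + 64/3
  leading term x_2**3: subtract (-9/20*x_2**2)·k_4 from -9/4*x_2**3 - x_2**2 + 1/3*x_2 + x_3 + 64/3 → -11/2*x_2**2 + 1/3*x_2 + x_3 + 64/3
  leading term x_2**2: subtract (-11/10*x_2)·k_4 from -11/2*x_2**2 + 1/3*x_2 + x_3 + 64/3 → -32/3*x_2 + x_3 + 64/3
  leading term x_2: subtract (-32/15)·k_4 from -32/3*x_2 + x_3 + 64/3 → x_3
  leading term x_3: no divisor's leading term divides it; move x_3 to the remainder.
  remainder x_3 ≠ 0; add k_5 = x_3 to the basis.

The other S-polynomials (S(h_2,h_3), S(h_1,k_4), S(h_2,k_4), S(h_3,k_4), S(h_1,k_5), S(h_2,k_5), S(h_3,k_5), S(k_4,k_5)) all reduce to 0 modulo the current basis, so we have a Gröbner basis.
Inter-reduce: drop elements whose leading term is divisible by another's, tail-reduce, and make monic.
Reduced Gröbner basis: {x_1, x_2 - 2, x_3}.

Same reduced basis, so the two generating sets span the same ideal.
The choice of monomial ordering does not affect the verdict — as long as both bases are computed under the same ordering, their equality decides ideal equality.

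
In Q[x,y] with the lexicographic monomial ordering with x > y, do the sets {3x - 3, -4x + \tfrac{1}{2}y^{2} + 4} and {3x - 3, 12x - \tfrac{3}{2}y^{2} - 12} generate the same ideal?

Yes, the ideals are equal.

Equality of ideals is decidable: compute both reduced Gröbner bases (unique for the ordering) and check whether they agree.
Buchberger on the first generating set:
f_1 = 3x - 3, LT = x.
f_2 = -4x + \tfrac{1}{2}y^{2} + 4, LT = x.

S(f_1,f_2): lcm = x. S = \tfrac{1}{8}y^{2}.
  leading term y^{2}: no divisor's leading term divides it; move \tfrac{1}{8}y^{2} to the remainder.
  remainder \tfrac{1}{8}y^{2} ≠ 0; add g_3 = \tfrac{1}{8}y^{2} to the basis.

The other S-polynomials (S(f_1,g_3), S(f_2,g_3)) all reduce to 0 modulo the current basis, so we have a Gröbner basis.
Inter-reduce: drop elements whose leading term is divisible by another's, tail-reduce, and make monic.
Reduced Gröbner basis: {x - 1, y^{2}}.

Buchberger on the second generating set:
h_1 = 3x - 3, LT = x.
h_2 = 12x - \tfrac{3}{2}y^{2} - 12, LT = x.

S(h_1,h_2): lcm = x. S = \tfrac{1}{8}y^{2}.
  leading term y^{2}: no divisor's leading term divides it; move \tfrac{1}{8}y^{2} to the remainder.
  remainder \tfrac{1}{8}y^{2} ≠ 0; add k_3 = \tfrac{1}{8}y^{2} to the basis.

The other S-polynomials (S(h_1,k_3), S(h_2,k_3)) all reduce to 0 modulo the current basis, so we have a Gröbner basis.
Inter-reduce: drop elements whose leading term is divisible by another's, tail-reduce, and make monic.
Reduced Gröbner basis: {x - 1, y^{2}}.

Same reduced basis, so the two generating sets span the same ideal.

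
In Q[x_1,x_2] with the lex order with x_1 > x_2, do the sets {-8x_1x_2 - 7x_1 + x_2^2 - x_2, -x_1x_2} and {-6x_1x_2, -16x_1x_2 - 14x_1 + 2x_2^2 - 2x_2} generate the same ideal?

Yes, the ideals are equal.

Since reduced Gröbner bases are canonical representatives of ideals under a given ordering, it suffices to compute and compare them.
Buchberger on the first generating set:
f_1 = -8x_1x_2 - 7x_1 + x_2^2 - x_2, LT = x_1x_2.
f_2 = -x_1x_2, LT = x_1x_2.

S(f_1,f_2): lcm = x_1x_2. S = 7/8x_1 - 1/8x_2^2 + 1/8x_2.
  leading term x_1: no divisor's leading term divides it; move 7/8x_1 to the remainder.
  leading term x_2^2: no divisor's leading term divides it; move -1/8x_2^2 to the remainder.
  leading term x_2: no divisor's leading term divides it; move 1/8x_2 to the remainder.
  remainder 7/8x_1 - 1/8x_2^2 + 1/8x_2 ≠ 0; add g_3 = 7/8x_1 - 1/8x_2^2 + 1/8x_2 to the basis.

S(f_1,g_3): lcm = x_1x_2. S = 7/8x_1 + 1/7x_2^3 - 15/56x_2^2 + 1/8x_2.
  leading term x_1: subtract (1)·g_3 from 7/8x_1 + 1/7x_2^3 - 15/56x_2^2 + 1/8x_2 → 1/7x_2^3 - 1/7x_2^2
  leading term x_2^3: no divisor's leading term divides it; move 1/7x_2^3 to the remainder.
  leading term x_2^2: no divisor's leading term divides it; move -1/7x_2^2 to the remainder.
  remainder 1/7x_2^3 - 1/7x_2^2 ≠ 0; add g_4 = 1/7x_2^3 - 1/7x_2^2 to the basis.

S(f_2,g_3): lcm = x_1x_2. S = 1/7x_2^3 - 1/7x_2^2.
  leading term x_2^3: subtract (1)·g_4 from 1/7x_2^3 - 1/7x_2^2 → 0
  remainder 0.

S(f_1,g_4): lcm = x_1x_2^3. S = 15/8x_1x_2^2 - 1/8x_2^4 + 1/8x_2^3.
  leading term x_1x_2^2: subtract (-15/64x_2)·f_1 from 15/8x_1x_2^2 - 1/8x_2^4 + 1/8x_2^3 → -105/64x_1x_2 - 1/8x_2^4 + 23/64x_2^3 - 15/64x_2^2
  leading term x_1x_2: subtract (105/512)·f_1 from -105/64x_1x_2 - 1/8x_2^4 + 23/64x_2^3 - 15/64x_2^2 → 735/512x_1 - 1/8x_2^4 + 23/64x_2^3 - 225/512x_2^2 + 105/512x_2
  leading term x_1: subtract (105/64)·g_3 from 735/512x_1 - 1/8x_2^4 + 23/64x_2^3 - 225/512x_2^2 + 105/512x_2 → -1/8x_2^4 + 23/64x_2^3 - 15/64x_2^2
  leading term x_2^4: subtract (-7/8x_2)·g_4 from -1/8x_2^4 + 23/64x_2^3 - 15/64x_2^2 → 15/64x_2^3 - 15/64x_2^2
  leading term x_2^3: subtract (105/64)·g_4 from 15/64x_2^3 - 15/64x_2^2 → 0
  remainder 0.

S(f_2,g_4): lcm = x_1x_2^3. S = x_1x_2^2.
  leading term x_1x_2^2: subtract (-1/8x_2)·f_1 from x_1x_2^2 → -7/8x_1x_2 + 1/8x_2^3 - 1/8x_2^2
  leading term x_1x_2: subtract (7/64)·f_1 from -7/8x_1x_2 + 1/8x_2^3 - 1/8x_2^2 → 49/64x_1 + 1/8x_2^3 - 15/64x_2^2 + 7/64x_2
  leading term x_1: subtract (7/8)·g_3 from 49/64x_1 + 1/8x_2^3 - 15/64x_2^2 + 7/64x_2 → 1/8x_2^3 - 1/8x_2^2
  leading term x_2^3: subtract (7/8)·g_4 from 1/8x_2^3 - 1/8x_2^2 → 0
  remainder 0.

S(g_3,g_4): leading monomials are coprime, so the S-polynomial reduces to 0 (Buchberger's first criterion).
Every S-polynomial of the final basis reduces to 0, so we have a Gröbner basis.
Inter-reduce: drop elements whose leading term is divisible by another's, tail-reduce, and make monic.
Reduced Gröbner basis: {x_1 - 1/7x_2^2 + 1/7x_2, x_2^3 - x_2^2}.

Buchberger on the second generating set:
h_1 = -6x_1x_2, LT = x_1x_2.
h_2 = -16x_1x_2 - 14x_1 + 2x_2^2 - 2x_2, LT = x_1x_2.

S(h_1,h_2): lcm = x_1x_2. S = -7/8x_1 + 1/8x_2^2 - 1/8x_2.
  leading term x_1: no divisor's leading term divides it; move -7/8x_1 to the remainder.
  leading term x_2^2: no divisor's leading term divides it; move 1/8x_2^2 to the remainder.
  leading term x_2: no divisor's leading term divides it; move -1/8x_2 to the remainder.
  remainder -7/8x_1 + 1/8x_2^2 - 1/8x_2 ≠ 0; add k_3 = -7/8x_1 + 1/8x_2^2 - 1/8x_2 to the basis.

S(h_1,k_3): lcm = x_1x_2. S = 1/7x_2^3 - 1/7x_2^2.
  leading term x_2^3: no divisor's leading term divides it; move 1/7x_2^3 to the remainder.
  leading term x_2^2: no divisor's leading term divides it; move -1/7x_2^2 to the remainder.
  remainder 1/7x_2^3 - 1/7x_2^2 ≠ 0; add k_4 = 1/7x_2^3 - 1/7x_2^2 to the basis.

S(h_2,k_3): lcm = x_1x_2. S = 7/8x_1 + 1/7x_2^3 - 15/56x_2^2 + 1/8x_2.
  leading term x_1: subtract (-1)·k_3 from 7/8x_1 + 1/7x_2^3 - 15/56x_2^2 + 1/8x_2 → 1/7x_2^3 - 1/7x_2^2
  leading term x_2^3: subtract (1)·k_4 from 1/7x_2^3 - 1/7x_2^2 → 0
  remainder 0.

S(h_1,k_4): lcm = x_1x_2^3. S = x_1x_2^2.
  leading term x_1x_2^2: subtract (-1/6x_2)·h_1 from x_1x_2^2 → 0
  remainder 0.

S(h_2,k_4): lcm = x_1x_2^3. S = 15/8x_1x_2^2 - 1/8x_2^4 + 1/8x_2^3.
  leading term x_1x_2^2: subtract (-5/16x_2)·h_1 from 15/8x_1x_2^2 - 1/8x_2^4 + 1/8x_2^3 → -1/8x_2^4 + 1/8x_2^3
  leading term x_2^4: subtract (-7/8x_2)·k_4 from -1/8x_2^4 + 1/8x_2^3 → 0
  remainder 0.

S(k_3,k_4): leading monomials are coprime, so the S-polynomial reduces to 0 (Buchberger's first criterion).
Every S-polynomial of the final basis reduces to 0, so we have a Gröbner basis.
Inter-reduce: drop elements whose leading term is divisible by another's, tail-reduce, and make monic.
Reduced Gröbner basis: {x_1 - 1/7x_2^2 + 1/7x_2, x_2^3 - x_2^2}.

Same reduced basis, so the two generating sets span the same ideal.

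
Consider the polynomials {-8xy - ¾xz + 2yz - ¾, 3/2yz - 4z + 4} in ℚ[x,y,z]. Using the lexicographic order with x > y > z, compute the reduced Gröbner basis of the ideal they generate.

G = {xy + 3/32xz - ⅔z + 73/96, xz² + 256/9xz - 256/9x - 64/9z² + 73/9z, yz - 8/3z + 8/3}

Buchberger's algorithm terminates because the ascending chain of leading-term ideals stabilizes.

f_1 = -8xy - ¾xz + 2yz - ¾, LT = xy.
f_2 = 3/2yz - 4z + 4, LT = yz.

S(f_1,f_2): lcm = xyz. S = 3/32xz² + 8/3xz - 8/3x - ¼yz² + 3/32z.
  reduce S modulo (f_1, f_2):
  remainder 3/32xz² + 8/3xz - 8/3x - ⅔z² + 73/96z ≠ 0; add g_3 = 3/32xz² + 8/3xz - 8/3x - ⅔z² + 73/96z to the basis.

The other S-polynomials (S(f_1,g_3), S(f_2,g_3)) all reduce to 0 modulo the current basis, so we have a Gröbner basis.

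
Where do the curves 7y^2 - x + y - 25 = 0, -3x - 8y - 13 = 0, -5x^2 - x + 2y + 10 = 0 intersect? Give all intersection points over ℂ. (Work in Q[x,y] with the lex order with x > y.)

{(1, -2)}

Compute a lex Gröbner basis by Buchberger's algorithm.
f_1 = -x + 7y^2 + y - 25, LT = x.
f_2 = -3x - 8y - 13, LT = x.
f_3 = -5x^2 - x + 2y + 10, LT = x^2.

S(f_1,f_2): lcm = x. S = -7y^2 - 11/3y + 62/3.
  leading term y^2: no divisor's leading term divides it; move -7y^2 to the remainder.
  leading term y: no divisor's leading term divides it; move -11/3y to the remainder.
  leading term 1: no divisor's leading term divides it; move 62/3 to the remainder.
  remainder -7y^2 - 11/3y + 62/3 ≠ 0; add h_4 = -7y^2 - 11/3y + 62/3 to the basis.

S(f_1,f_3): lcm = x^2. S = -7xy^2 - xy + 124/5x + 2/5y + 2.
  leading term xy^2: subtract (7y^2)·f_1 from -7xy^2 - xy + 124/5x + 2/5y + 2 → -xy + 124/5x - 49y^4 - 7y^3 + 175y^2 + 2/5y + 2
  leading term xy: subtract (y)·f_1 from -xy + 124/5x - 49y^4 - 7y^3 + 175y^2 + 2/5y + 2 → 124/5x - 49y^4 - 14y^3 + 174y^2 + 127/5y + 2
  leading term x: subtract (-124/5)·f_1 from 124/5x - 49y^4 - 14y^3 + 174y^2 + 127/5y + 2 → -49y^4 - 14y^3 + 1738/5y^2 + 251/5y - 618
  leading term y^4: subtract (7y^2)·h_4 from -49y^4 - 14y^3 + 1738/5y^2 + 251/5y - 618 → 35/3y^3 + 3044/15y^2 + 251/5y - 618
  leading term y^3: subtract (-5/3y)·h_4 from 35/3y^3 + 3044/15y^2 + 251/5y - 618 → 8857/45y^2 + 3809/45y - 618
  leading term y^2: subtract (-8857/315)·h_4 from 8857/45y^2 + 3809/45y - 618 → -17438/945y - 34876/945
  leading term y: no divisor's leading term divides it; move -17438/945y to the remainder.
  leading term 1: no divisor's leading term divides it; move -34876/945 to the remainder.
  remainder -17438/945y - 34876/945 ≠ 0; add h_5 = -17438/945y - 34876/945 to the basis.

The other S-polynomials (S(f_2,f_3), S(f_1,h_4), S(f_2,h_4), S(f_3,h_4), S(f_1,h_5), S(f_2,h_5), S(f_3,h_5), S(h_4,h_5)) all reduce to 0 modulo the current basis, so we have a Gröbner basis.
Inter-reduce: drop elements whose leading term is divisible by another's, tail-reduce, and make monic.
Reduced Gröbner basis: {x - 1, y + 2}.

The lex basis is triangular: the last element involves only y. Solving y + 2 = 0 gives y ∈ {-2}; substituting each value into the earlier elements determines the remaining variables.
  y = -2: the earlier basis element becomes x - 1 = 0, giving x = 1 — point (1, -2).
Substituting each solution back into the original system confirms all equations vanish.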